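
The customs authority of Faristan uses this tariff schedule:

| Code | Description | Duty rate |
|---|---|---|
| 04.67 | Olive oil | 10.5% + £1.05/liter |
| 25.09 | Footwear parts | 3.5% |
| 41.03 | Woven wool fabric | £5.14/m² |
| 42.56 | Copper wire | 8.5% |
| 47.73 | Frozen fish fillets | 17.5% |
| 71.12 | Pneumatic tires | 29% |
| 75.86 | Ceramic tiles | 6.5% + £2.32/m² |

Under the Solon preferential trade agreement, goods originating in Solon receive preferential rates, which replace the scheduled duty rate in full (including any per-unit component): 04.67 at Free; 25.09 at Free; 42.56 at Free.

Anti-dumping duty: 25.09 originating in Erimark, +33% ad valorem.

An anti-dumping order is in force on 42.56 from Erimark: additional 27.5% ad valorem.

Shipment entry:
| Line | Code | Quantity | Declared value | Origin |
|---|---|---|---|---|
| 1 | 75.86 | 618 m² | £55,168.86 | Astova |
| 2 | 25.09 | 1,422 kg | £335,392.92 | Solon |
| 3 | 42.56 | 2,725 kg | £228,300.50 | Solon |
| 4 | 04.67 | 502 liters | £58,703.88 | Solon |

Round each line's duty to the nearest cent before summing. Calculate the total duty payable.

Line 1 (75.86, Astova, 618 m², £55,168.86):
Base rate for 75.86 is 6.5% + £2.32/m².
Duty = £55,168.86 × 6.5% + 618 × £2.32 = £5,019.74.
Line 2 (25.09, Solon, 1,422 kg, £335,392.92):
Base rate for 25.09 is 3.5%.
Origin Solon qualifies under the Faristan–Solon agreement and 25.09 is covered: preferential rate Free applies instead.
The additional-duty order on 25.09 targets Erimark, not Solon; it does not apply.
Duty = £335,392.92 × 0% = £0.00.
Line 3 (42.56, Solon, 2,725 kg, £228,300.50):
Base rate for 42.56 is 8.5%.
Origin Solon qualifies under the Faristan–Solon agreement and 42.56 is covered: preferential rate Free applies instead.
The additional-duty order on 42.56 targets Erimark, not Solon; it does not apply.
Duty = £228,300.50 × 0% = £0.00.
Line 4 (04.67, Solon, 502 liters, £58,703.88):
Base rate for 04.67 is 10.5% + £1.05/liter.
Origin Solon qualifies under the Faristan–Solon agreement and 04.67 is covered: preferential rate Free applies instead.
Duty = £58,703.88 × 0% = £0.00.
Total = £5,019.74 + £0.00 + £0.00 + £0.00 = £5,019.74.

£5,019.74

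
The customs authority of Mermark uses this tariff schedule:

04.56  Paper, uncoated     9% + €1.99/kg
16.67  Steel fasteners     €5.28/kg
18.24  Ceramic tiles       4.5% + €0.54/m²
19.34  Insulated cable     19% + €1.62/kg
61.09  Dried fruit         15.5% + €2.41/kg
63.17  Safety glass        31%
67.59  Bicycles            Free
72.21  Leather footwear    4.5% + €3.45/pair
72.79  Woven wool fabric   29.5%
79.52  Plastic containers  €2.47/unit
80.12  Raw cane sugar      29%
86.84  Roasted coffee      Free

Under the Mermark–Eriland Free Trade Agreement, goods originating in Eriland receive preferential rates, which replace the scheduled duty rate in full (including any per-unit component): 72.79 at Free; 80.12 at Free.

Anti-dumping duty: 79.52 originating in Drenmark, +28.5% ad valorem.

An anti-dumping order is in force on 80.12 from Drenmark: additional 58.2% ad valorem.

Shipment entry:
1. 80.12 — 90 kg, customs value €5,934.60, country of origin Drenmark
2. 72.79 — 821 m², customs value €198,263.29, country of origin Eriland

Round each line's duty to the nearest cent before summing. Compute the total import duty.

Line 1 (80.12, Drenmark, 90 kg, €5,934.60):
Base rate for 80.12 is 29%.
80.12 has an FTA preferential rate, but origin Drenmark is not Eriland; base rate stands.
Additional duty on 80.12 from Drenmark: +58.2%. Applied ad valorem rate: 29% + 58.2% = 87.2%.
Duty = €5,934.60 × 87.2% = €5,174.97.
Line 2 (72.79, Eriland, 821 m², €198,263.29):
Base rate for 72.79 is 29.5%.
Origin Eriland qualifies under the Mermark–Eriland agreement and 72.79 is covered: preferential rate Free applies instead.
Duty = €198,263.29 × 0% = €0.00.
Total = €5,174.97 + €0.00 = €5,174.97.

€5,174.97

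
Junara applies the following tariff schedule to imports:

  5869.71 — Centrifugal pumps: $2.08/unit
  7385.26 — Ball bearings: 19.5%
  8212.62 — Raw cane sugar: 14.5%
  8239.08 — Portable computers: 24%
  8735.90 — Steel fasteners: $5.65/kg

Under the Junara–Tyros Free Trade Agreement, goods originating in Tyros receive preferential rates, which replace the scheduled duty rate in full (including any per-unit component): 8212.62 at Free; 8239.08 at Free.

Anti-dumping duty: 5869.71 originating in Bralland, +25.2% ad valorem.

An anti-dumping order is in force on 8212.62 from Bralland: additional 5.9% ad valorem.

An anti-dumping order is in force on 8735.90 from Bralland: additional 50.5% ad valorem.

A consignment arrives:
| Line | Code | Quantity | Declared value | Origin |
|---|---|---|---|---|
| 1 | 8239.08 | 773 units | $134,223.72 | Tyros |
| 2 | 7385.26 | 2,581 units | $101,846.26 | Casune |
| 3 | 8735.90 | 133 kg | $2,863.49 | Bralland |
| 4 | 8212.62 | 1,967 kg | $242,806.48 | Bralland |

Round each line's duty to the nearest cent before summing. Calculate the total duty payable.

Line 1 (8239.08, Tyros, 773 units, $134,223.72):
Base rate for 8239.08 is 24%.
Origin Tyros qualifies under the Junara–Tyros agreement and 8239.08 is covered: preferential rate Free applies instead.
Duty = $134,223.72 × 0% = $0.00.
Line 2 (7385.26, Casune, 2,581 units, $101,846.26):
Base rate for 7385.26 is 19.5%.
Duty = $101,846.26 × 19.5% = $19,860.02.
Line 3 (8735.90, Bralland, 133 kg, $2,863.49):
Base rate for 8735.90 is $5.65/kg.
Additional duty on 8735.90 from Bralland: +50.5% ad valorem. Applied ad valorem rate = 50.5%.
Duty = $2,863.49 × 50.5% + 133 × $5.65 = $2,197.51.
Line 4 (8212.62, Bralland, 1,967 kg, $242,806.48):
Base rate for 8212.62 is 14.5%.
8212.62 has an FTA preferential rate, but origin Bralland is not Tyros; base rate stands.
Additional duty on 8212.62 from Bralland: +5.9%. Applied ad valorem rate: 14.5% + 5.9% = 20.4%.
Duty = $242,806.48 × 20.4% = $49,532.52.
Total = $0.00 + $19,860.02 + $2,197.51 + $49,532.52 = $71,590.05.

$71,590.05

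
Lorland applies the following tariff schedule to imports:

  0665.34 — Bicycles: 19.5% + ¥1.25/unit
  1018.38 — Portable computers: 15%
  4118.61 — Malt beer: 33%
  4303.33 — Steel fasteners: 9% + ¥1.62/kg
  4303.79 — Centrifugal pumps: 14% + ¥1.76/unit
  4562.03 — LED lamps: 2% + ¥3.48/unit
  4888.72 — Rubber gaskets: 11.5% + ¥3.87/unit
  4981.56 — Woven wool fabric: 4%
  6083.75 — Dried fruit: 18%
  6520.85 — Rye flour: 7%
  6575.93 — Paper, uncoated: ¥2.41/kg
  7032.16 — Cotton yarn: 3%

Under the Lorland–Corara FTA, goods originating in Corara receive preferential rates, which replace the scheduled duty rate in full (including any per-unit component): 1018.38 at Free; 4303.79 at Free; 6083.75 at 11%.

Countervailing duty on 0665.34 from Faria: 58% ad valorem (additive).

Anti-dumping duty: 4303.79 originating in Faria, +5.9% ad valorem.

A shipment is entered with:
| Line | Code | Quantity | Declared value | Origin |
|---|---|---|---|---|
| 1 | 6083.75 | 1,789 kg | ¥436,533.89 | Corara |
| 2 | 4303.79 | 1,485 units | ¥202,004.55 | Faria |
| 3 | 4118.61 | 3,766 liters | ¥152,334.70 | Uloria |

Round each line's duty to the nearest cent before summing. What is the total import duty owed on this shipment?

Line 1 (6083.75, Corara, 1,789 kg, ¥436,533.89):
Base rate for 6083.75 is 18%.
Origin Corara qualifies under the Lorland–Corara agreement and 6083.75 is covered: preferential rate 11% applies instead.
Duty = ¥436,533.89 × 11% = ¥48,018.73.
Line 2 (4303.79, Faria, 1,485 units, ¥202,004.55):
Base rate for 4303.79 is 14% + ¥1.76/unit.
4303.79 has an FTA preferential rate, but origin Faria is not Corara; base rate stands.
Additional duty on 4303.79 from Faria: +5.9%. Applied ad valorem rate: 14% + 5.9% = 19.9%.
Duty = ¥202,004.55 × 19.9% + 1,485 × ¥1.76 = ¥42,812.51.
Line 3 (4118.61, Uloria, 3,766 liters, ¥152,334.70):
Base rate for 4118.61 is 33%.
Duty = ¥152,334.70 × 33% = ¥50,270.45.
Total = ¥48,018.73 + ¥42,812.51 + ¥50,270.45 = ¥141,101.69.

¥141,101.69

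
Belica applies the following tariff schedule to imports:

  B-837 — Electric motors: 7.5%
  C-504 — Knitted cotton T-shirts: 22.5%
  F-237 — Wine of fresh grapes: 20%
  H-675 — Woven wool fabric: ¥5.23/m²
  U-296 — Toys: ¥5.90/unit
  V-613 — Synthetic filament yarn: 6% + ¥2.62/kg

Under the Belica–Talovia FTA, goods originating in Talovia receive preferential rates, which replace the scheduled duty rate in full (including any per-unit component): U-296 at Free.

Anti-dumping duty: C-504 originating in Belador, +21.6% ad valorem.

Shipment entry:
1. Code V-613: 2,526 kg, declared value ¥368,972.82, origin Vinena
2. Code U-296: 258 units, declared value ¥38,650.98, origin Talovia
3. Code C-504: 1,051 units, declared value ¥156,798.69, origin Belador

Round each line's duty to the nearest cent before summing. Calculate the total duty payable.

¥97,904.71

Line 1 (V-613, Vinena, 2,526 kg, ¥368,972.82):
Base rate for V-613 is 6% + ¥2.62/kg.
Duty = ¥368,972.82 × 6% + 2,526 × ¥2.62 = ¥28,756.49.
Line 2 (U-296, Talovia, 258 units, ¥38,650.98):
Base rate for U-296 is ¥5.90/unit.
Origin Talovia qualifies under the Belica–Talovia agreement and U-296 is covered: preferential rate Free applies instead.
Duty = ¥38,650.98 × 0% = ¥0.00.
Line 3 (C-504, Belador, 1,051 units, ¥156,798.69):
Base rate for C-504 is 22.5%.
Additional duty on C-504 from Belador: +21.6%. Applied ad valorem rate: 22.5% + 21.6% = 44.1%.
Duty = ¥156,798.69 × 44.1% = ¥69,148.22.
Total = ¥28,756.49 + ¥0.00 + ¥69,148.22 = ¥97,904.71.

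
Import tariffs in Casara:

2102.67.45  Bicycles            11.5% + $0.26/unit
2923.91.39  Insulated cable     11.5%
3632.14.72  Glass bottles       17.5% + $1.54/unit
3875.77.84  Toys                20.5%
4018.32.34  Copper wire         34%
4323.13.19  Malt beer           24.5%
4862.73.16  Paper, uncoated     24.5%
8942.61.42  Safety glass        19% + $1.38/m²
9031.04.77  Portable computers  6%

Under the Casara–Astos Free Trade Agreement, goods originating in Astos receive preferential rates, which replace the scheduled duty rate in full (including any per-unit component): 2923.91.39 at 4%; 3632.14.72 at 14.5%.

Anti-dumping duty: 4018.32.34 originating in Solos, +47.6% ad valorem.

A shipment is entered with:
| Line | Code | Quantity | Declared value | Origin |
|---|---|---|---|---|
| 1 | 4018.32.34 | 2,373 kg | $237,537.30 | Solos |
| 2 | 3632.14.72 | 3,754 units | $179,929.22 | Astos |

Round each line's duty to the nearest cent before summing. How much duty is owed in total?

$219,920.18

Line 1 (4018.32.34, Solos, 2,373 kg, $237,537.30):
Base rate for 4018.32.34 is 34%.
Additional duty on 4018.32.34 from Solos: +47.6%. Applied ad valorem rate: 34% + 47.6% = 81.6%.
Duty = $237,537.30 × 81.6% = $193,830.44.
Line 2 (3632.14.72, Astos, 3,754 units, $179,929.22):
Base rate for 3632.14.72 is 17.5% + $1.54/unit.
Origin Astos qualifies under the Casara–Astos agreement and 3632.14.72 is covered: preferential rate 14.5% applies instead.
Duty = $179,929.22 × 14.5% = $26,089.74.
Total = $193,830.44 + $26,089.74 = $219,920.18.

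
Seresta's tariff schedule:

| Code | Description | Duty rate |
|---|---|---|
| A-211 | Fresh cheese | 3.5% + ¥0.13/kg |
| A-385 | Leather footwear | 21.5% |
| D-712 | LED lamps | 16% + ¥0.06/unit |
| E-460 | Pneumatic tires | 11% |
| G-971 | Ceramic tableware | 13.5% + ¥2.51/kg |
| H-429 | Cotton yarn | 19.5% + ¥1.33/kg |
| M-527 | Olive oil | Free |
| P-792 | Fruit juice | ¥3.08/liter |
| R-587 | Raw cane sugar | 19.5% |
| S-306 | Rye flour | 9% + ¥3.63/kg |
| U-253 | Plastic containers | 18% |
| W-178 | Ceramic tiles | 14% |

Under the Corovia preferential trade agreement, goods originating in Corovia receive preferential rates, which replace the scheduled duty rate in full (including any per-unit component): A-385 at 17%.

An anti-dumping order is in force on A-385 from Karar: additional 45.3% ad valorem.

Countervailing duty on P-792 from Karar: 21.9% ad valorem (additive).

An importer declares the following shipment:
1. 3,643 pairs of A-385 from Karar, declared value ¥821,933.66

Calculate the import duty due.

¥549,051.68

Line 1 (A-385, Karar, 3,643 pairs, ¥821,933.66):
Base rate for A-385 is 21.5%.
A-385 has an FTA preferential rate, but origin Karar is not Corovia; base rate stands.
Additional duty on A-385 from Karar: +45.3%. Applied ad valorem rate: 21.5% + 45.3% = 66.8%.
Duty = ¥821,933.66 × 66.8% = ¥549,051.68.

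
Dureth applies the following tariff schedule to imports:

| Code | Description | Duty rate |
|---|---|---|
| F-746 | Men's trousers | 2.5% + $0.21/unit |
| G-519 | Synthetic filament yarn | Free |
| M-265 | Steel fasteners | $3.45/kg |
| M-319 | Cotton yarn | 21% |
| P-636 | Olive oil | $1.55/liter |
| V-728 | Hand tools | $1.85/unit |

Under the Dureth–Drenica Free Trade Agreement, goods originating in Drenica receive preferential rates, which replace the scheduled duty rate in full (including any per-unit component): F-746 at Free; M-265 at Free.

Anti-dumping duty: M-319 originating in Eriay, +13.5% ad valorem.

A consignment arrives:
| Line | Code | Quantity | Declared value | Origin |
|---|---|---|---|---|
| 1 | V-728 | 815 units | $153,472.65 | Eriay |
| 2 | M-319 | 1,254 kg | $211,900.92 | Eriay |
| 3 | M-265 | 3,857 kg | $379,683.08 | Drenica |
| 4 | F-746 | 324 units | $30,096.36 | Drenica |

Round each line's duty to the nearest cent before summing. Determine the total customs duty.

Line 1 (V-728, Eriay, 815 units, $153,472.65):
Base rate for V-728 is $1.85/unit.
Duty = 815 × $1.85 = $1,507.75.
Line 2 (M-319, Eriay, 1,254 kg, $211,900.92):
Base rate for M-319 is 21%.
Additional duty on M-319 from Eriay: +13.5%. Applied ad valorem rate: 21% + 13.5% = 34.5%.
Duty = $211,900.92 × 34.5% = $73,105.82.
Line 3 (M-265, Drenica, 3,857 kg, $379,683.08):
Base rate for M-265 is $3.45/kg.
Origin Drenica qualifies under the Dureth–Drenica agreement and M-265 is covered: preferential rate Free applies instead.
Duty = $379,683.08 × 0% = $0.00.
Line 4 (F-746, Drenica, 324 units, $30,096.36):
Base rate for F-746 is 2.5% + $0.21/unit.
Origin Drenica qualifies under the Dureth–Drenica agreement and F-746 is covered: preferential rate Free applies instead.
Duty = $30,096.36 × 0% = $0.00.
Total = $1,507.75 + $73,105.82 + $0.00 + $0.00 = $74,613.57.

$74,613.57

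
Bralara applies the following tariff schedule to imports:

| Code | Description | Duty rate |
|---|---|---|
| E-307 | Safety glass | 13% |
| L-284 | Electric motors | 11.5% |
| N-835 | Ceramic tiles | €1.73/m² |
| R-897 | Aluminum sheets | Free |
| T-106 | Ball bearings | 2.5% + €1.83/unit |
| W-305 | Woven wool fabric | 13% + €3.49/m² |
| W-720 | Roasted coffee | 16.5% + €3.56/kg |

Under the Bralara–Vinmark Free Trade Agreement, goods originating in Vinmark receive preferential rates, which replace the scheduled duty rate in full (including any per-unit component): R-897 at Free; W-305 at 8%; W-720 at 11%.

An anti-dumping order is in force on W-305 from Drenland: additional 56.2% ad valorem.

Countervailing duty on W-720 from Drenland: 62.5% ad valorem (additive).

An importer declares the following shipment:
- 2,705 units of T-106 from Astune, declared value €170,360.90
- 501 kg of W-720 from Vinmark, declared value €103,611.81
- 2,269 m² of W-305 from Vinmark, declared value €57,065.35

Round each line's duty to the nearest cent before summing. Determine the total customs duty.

Line 1 (T-106, Astune, 2,705 units, €170,360.90):
Base rate for T-106 is 2.5% + €1.83/unit.
Duty = €170,360.90 × 2.5% + 2,705 × €1.83 = €9,209.17.
Line 2 (W-720, Vinmark, 501 kg, €103,611.81):
Base rate for W-720 is 16.5% + €3.56/kg.
Origin Vinmark qualifies under the Bralara–Vinmark agreement and W-720 is covered: preferential rate 11% applies instead.
The additional-duty order on W-720 targets Drenland, not Vinmark; it does not apply.
Duty = €103,611.81 × 11% = €11,397.30.
Line 3 (W-305, Vinmark, 2,269 m², €57,065.35):
Base rate for W-305 is 13% + €3.49/m².
Origin Vinmark qualifies under the Bralara–Vinmark agreement and W-305 is covered: preferential rate 8% applies instead.
The additional-duty order on W-305 targets Drenland, not Vinmark; it does not apply.
Duty = €57,065.35 × 8% = €4,565.23.
Total = €9,209.17 + €11,397.30 + €4,565.23 = €25,171.70.

€25,171.70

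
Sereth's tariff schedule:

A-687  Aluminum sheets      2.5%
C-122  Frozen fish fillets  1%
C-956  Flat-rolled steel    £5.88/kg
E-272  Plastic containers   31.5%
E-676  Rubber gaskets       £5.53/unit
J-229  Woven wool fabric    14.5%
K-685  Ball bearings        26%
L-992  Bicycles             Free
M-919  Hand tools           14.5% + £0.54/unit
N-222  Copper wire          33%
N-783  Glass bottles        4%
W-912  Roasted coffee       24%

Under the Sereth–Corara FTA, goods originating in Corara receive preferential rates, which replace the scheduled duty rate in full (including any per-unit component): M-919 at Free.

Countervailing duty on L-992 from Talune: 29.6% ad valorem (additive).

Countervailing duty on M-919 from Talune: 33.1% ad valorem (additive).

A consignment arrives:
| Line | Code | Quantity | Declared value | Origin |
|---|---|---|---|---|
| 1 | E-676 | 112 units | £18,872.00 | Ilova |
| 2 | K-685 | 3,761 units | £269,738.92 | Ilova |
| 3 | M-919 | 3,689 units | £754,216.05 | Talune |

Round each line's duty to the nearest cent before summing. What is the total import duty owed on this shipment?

£431,750.38

Line 1 (E-676, Ilova, 112 units, £18,872.00):
Base rate for E-676 is £5.53/unit.
Duty = 112 × £5.53 = £619.36.
Line 2 (K-685, Ilova, 3,761 units, £269,738.92):
Base rate for K-685 is 26%.
Duty = £269,738.92 × 26% = £70,132.12.
Line 3 (M-919, Talune, 3,689 units, £754,216.05):
Base rate for M-919 is 14.5% + £0.54/unit.
M-919 has an FTA preferential rate, but origin Talune is not Corara; base rate stands.
Additional duty on M-919 from Talune: +33.1%. Applied ad valorem rate: 14.5% + 33.1% = 47.6%.
Duty = £754,216.05 × 47.6% + 3,689 × £0.54 = £360,998.90.
Total = £619.36 + £70,132.12 + £360,998.90 = £431,750.38.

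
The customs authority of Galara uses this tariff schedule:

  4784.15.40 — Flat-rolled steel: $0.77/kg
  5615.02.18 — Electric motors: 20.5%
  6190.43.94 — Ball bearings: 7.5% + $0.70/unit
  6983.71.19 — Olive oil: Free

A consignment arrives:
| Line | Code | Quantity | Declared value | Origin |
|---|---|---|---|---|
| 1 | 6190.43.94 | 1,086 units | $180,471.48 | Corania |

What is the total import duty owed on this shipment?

Line 1 (6190.43.94, Corania, 1,086 units, $180,471.48):
Base rate for 6190.43.94 is 7.5% + $0.70/unit.
Duty = $180,471.48 × 7.5% + 1,086 × $0.70 = $14,295.56.

$14,295.56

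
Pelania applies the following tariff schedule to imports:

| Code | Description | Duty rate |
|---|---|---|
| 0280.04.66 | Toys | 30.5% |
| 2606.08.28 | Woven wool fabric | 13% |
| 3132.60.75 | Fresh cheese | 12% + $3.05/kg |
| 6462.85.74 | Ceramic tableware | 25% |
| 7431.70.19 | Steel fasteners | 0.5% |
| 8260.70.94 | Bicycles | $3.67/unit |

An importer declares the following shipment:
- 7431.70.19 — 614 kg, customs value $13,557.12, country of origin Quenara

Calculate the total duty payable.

$67.79

Line 1 (7431.70.19, Quenara, 614 kg, $13,557.12):
Base rate for 7431.70.19 is 0.5%.
Duty = $13,557.12 × 0.5% = $67.79.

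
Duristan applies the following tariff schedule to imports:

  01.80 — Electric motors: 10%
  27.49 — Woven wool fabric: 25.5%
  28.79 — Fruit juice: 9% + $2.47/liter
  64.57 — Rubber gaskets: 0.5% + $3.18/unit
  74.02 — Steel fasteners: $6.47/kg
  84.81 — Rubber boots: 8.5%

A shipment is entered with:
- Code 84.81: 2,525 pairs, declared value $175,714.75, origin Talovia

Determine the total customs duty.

$14,935.75

Line 1 (84.81, Talovia, 2,525 pairs, $175,714.75):
Base rate for 84.81 is 8.5%.
Duty = $175,714.75 × 8.5% = $14,935.75.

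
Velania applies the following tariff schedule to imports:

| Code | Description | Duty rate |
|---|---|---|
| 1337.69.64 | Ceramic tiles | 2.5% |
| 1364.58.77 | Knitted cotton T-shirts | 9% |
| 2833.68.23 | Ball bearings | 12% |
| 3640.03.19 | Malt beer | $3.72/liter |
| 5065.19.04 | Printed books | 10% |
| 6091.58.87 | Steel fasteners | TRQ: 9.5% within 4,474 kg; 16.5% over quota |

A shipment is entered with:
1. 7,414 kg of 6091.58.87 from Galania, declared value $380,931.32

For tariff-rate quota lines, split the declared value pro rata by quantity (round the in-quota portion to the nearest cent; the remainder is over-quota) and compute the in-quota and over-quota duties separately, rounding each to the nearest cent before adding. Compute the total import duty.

$46,762.48

Line 1 (6091.58.87, Galania, 7,414 kg, $380,931.32):
Code 6091.58.87 is under a tariff-rate quota (threshold 4,474 kg). In-quota: 4,474 kg at 9.5%; over-quota: 2,940 kg at 16.5%.
Pro-rata value split: in-quota = $380,931.32 × 4,474/7,414 = $229,874.12; over-quota = $380,931.32 − $229,874.12 = $151,057.20.
In-quota duty = $229,874.12 × 9.5% = $21,838.04. Over-quota duty = $151,057.20 × 16.5% = $24,924.44.
Line duty = $21,838.04 + $24,924.44 = $46,762.48.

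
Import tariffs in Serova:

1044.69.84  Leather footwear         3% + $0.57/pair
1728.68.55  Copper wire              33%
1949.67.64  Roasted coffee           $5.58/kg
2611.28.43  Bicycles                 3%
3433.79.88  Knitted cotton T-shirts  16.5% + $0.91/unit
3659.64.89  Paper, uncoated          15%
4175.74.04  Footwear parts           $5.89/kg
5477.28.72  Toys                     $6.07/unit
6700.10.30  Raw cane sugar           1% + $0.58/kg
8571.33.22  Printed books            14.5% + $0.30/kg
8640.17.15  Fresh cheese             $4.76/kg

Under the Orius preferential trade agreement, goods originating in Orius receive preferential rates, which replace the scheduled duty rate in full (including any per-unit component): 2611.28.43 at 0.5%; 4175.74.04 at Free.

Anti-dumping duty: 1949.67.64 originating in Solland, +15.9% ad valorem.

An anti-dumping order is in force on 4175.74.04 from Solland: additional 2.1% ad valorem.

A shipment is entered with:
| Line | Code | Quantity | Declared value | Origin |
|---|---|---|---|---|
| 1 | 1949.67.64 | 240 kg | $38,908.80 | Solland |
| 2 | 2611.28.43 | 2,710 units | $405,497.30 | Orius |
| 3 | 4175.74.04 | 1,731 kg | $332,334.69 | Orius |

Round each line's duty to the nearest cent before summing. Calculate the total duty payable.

Line 1 (1949.67.64, Solland, 240 kg, $38,908.80):
Base rate for 1949.67.64 is $5.58/kg.
Additional duty on 1949.67.64 from Solland: +15.9% ad valorem. Applied ad valorem rate = 15.9%.
Duty = $38,908.80 × 15.9% + 240 × $5.58 = $7,525.70.
Line 2 (2611.28.43, Orius, 2,710 units, $405,497.30):
Base rate for 2611.28.43 is 3%.
Origin Orius qualifies under the Serova–Orius agreement and 2611.28.43 is covered: preferential rate 0.5% applies instead.
Duty = $405,497.30 × 0.5% = $2,027.49.
Line 3 (4175.74.04, Orius, 1,731 kg, $332,334.69):
Base rate for 4175.74.04 is $5.89/kg.
Origin Orius qualifies under the Serova–Orius agreement and 4175.74.04 is covered: preferential rate Free applies instead.
The additional-duty order on 4175.74.04 targets Solland, not Orius; it does not apply.
Duty = $332,334.69 × 0% = $0.00.
Total = $7,525.70 + $2,027.49 + $0.00 = $9,553.19.

$9,553.19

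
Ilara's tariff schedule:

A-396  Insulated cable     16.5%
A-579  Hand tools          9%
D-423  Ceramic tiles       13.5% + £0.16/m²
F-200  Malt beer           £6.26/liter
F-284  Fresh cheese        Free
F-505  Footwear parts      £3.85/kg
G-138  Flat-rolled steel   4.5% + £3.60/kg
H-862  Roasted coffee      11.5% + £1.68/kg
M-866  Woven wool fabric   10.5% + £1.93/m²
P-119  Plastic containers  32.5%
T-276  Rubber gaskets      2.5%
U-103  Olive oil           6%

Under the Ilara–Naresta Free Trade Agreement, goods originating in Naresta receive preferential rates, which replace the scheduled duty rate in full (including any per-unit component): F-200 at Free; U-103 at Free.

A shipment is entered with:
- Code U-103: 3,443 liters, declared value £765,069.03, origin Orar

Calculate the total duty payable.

£45,904.14

Line 1 (U-103, Orar, 3,443 liters, £765,069.03):
Base rate for U-103 is 6%.
U-103 has an FTA preferential rate, but origin Orar is not Naresta; base rate stands.
Duty = £765,069.03 × 6% = £45,904.14.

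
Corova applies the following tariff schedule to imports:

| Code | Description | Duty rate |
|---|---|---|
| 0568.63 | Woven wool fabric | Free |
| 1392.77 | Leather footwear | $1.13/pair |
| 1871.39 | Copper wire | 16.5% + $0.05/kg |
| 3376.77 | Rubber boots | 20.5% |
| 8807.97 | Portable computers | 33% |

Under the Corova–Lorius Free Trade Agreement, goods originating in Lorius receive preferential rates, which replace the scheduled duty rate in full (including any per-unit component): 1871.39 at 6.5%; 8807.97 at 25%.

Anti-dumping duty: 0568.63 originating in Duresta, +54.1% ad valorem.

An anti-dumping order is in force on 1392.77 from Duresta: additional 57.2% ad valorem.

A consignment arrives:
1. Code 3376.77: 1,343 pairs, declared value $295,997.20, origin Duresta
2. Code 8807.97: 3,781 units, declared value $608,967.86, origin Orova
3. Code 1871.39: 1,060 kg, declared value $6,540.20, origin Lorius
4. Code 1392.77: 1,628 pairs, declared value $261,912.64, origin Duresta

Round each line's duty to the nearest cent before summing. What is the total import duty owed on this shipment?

$413,717.60

Line 1 (3376.77, Duresta, 1,343 pairs, $295,997.20):
Base rate for 3376.77 is 20.5%.
Duty = $295,997.20 × 20.5% = $60,679.43.
Line 2 (8807.97, Orova, 3,781 units, $608,967.86):
Base rate for 8807.97 is 33%.
8807.97 has an FTA preferential rate, but origin Orova is not Lorius; base rate stands.
Duty = $608,967.86 × 33% = $200,959.39.
Line 3 (1871.39, Lorius, 1,060 kg, $6,540.20):
Base rate for 1871.39 is 16.5% + $0.05/kg.
Origin Lorius qualifies under the Corova–Lorius agreement and 1871.39 is covered: preferential rate 6.5% applies instead.
Duty = $6,540.20 × 6.5% = $425.11.
Line 4 (1392.77, Duresta, 1,628 pairs, $261,912.64):
Base rate for 1392.77 is $1.13/pair.
Additional duty on 1392.77 from Duresta: +57.2% ad valorem. Applied ad valorem rate = 57.2%.
Duty = $261,912.64 × 57.2% + 1,628 × $1.13 = $151,653.67.
Total = $60,679.43 + $200,959.39 + $425.11 + $151,653.67 = $413,717.60.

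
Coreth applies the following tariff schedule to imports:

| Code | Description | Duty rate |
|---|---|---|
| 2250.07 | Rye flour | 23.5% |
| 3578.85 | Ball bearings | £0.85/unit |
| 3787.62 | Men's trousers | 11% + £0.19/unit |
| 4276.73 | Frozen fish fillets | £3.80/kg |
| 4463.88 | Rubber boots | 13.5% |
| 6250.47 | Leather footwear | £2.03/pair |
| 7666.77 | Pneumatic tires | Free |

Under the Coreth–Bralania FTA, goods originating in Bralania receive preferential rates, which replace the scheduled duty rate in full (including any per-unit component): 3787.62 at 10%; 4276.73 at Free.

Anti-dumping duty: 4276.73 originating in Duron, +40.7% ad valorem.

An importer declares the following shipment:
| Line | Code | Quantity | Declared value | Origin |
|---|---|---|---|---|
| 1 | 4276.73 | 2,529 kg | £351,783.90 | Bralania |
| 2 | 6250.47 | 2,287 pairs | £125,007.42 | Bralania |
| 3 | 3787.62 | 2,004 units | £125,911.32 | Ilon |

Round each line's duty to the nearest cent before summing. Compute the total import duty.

£18,873.62

Line 1 (4276.73, Bralania, 2,529 kg, £351,783.90):
Base rate for 4276.73 is £3.80/kg.
Origin Bralania qualifies under the Coreth–Bralania agreement and 4276.73 is covered: preferential rate Free applies instead.
The additional-duty order on 4276.73 targets Duron, not Bralania; it does not apply.
Duty = £351,783.90 × 0% = £0.00.
Line 2 (6250.47, Bralania, 2,287 pairs, £125,007.42):
Base rate for 6250.47 is £2.03/pair.
Origin Bralania is the FTA partner but 6250.47 is not on the preference list; base rate stands.
Duty = 2,287 × £2.03 = £4,642.61.
Line 3 (3787.62, Ilon, 2,004 units, £125,911.32):
Base rate for 3787.62 is 11% + £0.19/unit.
3787.62 has an FTA preferential rate, but origin Ilon is not Bralania; base rate stands.
Duty = £125,911.32 × 11% + 2,004 × £0.19 = £14,231.01.
Total = £0.00 + £4,642.61 + £14,231.01 = £18,873.62.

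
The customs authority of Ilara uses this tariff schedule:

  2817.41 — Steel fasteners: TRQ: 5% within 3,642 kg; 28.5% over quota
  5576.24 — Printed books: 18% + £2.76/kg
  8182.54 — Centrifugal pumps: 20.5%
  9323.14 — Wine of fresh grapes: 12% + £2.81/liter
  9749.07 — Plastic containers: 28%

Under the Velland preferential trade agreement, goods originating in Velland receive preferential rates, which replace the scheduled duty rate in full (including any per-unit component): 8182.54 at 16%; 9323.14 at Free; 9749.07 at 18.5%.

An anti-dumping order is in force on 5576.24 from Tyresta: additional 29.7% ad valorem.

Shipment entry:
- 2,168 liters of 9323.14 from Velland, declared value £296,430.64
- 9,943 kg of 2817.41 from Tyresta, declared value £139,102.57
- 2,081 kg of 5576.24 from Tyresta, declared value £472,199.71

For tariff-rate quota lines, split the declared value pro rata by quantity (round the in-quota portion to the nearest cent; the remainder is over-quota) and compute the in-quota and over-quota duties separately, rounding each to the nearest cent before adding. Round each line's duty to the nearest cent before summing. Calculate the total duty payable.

Line 1 (9323.14, Velland, 2,168 liters, £296,430.64):
Base rate for 9323.14 is 12% + £2.81/liter.
Origin Velland qualifies under the Ilara–Velland agreement and 9323.14 is covered: preferential rate Free applies instead.
Duty = £296,430.64 × 0% = £0.00.
Line 2 (2817.41, Tyresta, 9,943 kg, £139,102.57):
Code 2817.41 is under a tariff-rate quota (threshold 3,642 kg). In-quota: 3,642 kg at 5%; over-quota: 6,301 kg at 28.5%.
Pro-rata value split: in-quota = £139,102.57 × 3,642/9,943 = £50,951.58; over-quota = £139,102.57 − £50,951.58 = £88,150.99.
In-quota duty = £50,951.58 × 5% = £2,547.58. Over-quota duty = £88,150.99 × 28.5% = £25,123.03.
Line duty = £2,547.58 + £25,123.03 = £27,670.61.
Line 3 (5576.24, Tyresta, 2,081 kg, £472,199.71):
Base rate for 5576.24 is 18% + £2.76/kg.
Additional duty on 5576.24 from Tyresta: +29.7%. Applied ad valorem rate: 18% + 29.7% = 47.7%.
Duty = £472,199.71 × 47.7% + 2,081 × £2.76 = £230,982.82.
Total = £0.00 + £27,670.61 + £230,982.82 = £258,653.43.

£258,653.43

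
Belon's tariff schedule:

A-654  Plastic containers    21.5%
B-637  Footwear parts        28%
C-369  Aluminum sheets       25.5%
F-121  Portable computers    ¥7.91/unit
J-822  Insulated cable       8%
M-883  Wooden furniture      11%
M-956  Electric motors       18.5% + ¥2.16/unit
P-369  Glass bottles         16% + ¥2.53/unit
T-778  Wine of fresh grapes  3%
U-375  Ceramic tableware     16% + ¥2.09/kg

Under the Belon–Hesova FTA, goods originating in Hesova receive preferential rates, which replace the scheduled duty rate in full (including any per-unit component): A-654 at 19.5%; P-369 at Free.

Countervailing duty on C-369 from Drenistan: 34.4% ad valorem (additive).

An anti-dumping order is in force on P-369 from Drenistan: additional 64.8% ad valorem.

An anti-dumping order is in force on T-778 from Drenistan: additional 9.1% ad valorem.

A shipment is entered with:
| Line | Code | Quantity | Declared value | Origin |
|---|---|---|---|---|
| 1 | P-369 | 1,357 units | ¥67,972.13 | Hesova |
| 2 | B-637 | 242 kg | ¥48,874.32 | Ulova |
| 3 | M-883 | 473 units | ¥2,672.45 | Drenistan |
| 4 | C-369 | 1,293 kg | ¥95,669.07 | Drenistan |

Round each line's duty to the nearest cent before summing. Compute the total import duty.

Line 1 (P-369, Hesova, 1,357 units, ¥67,972.13):
Base rate for P-369 is 16% + ¥2.53/unit.
Origin Hesova qualifies under the Belon–Hesova agreement and P-369 is covered: preferential rate Free applies instead.
The additional-duty order on P-369 targets Drenistan, not Hesova; it does not apply.
Duty = ¥67,972.13 × 0% = ¥0.00.
Line 2 (B-637, Ulova, 242 kg, ¥48,874.32):
Base rate for B-637 is 28%.
Duty = ¥48,874.32 × 28% = ¥13,684.81.
Line 3 (M-883, Drenistan, 473 units, ¥2,672.45):
Base rate for M-883 is 11%.
Duty = ¥2,672.45 × 11% = ¥293.97.
Line 4 (C-369, Drenistan, 1,293 kg, ¥95,669.07):
Base rate for C-369 is 25.5%.
Additional duty on C-369 from Drenistan: +34.4%. Applied ad valorem rate: 25.5% + 34.4% = 59.9%.
Duty = ¥95,669.07 × 59.9% = ¥57,305.77.
Total = ¥0.00 + ¥13,684.81 + ¥293.97 + ¥57,305.77 = ¥71,284.55.

¥71,284.55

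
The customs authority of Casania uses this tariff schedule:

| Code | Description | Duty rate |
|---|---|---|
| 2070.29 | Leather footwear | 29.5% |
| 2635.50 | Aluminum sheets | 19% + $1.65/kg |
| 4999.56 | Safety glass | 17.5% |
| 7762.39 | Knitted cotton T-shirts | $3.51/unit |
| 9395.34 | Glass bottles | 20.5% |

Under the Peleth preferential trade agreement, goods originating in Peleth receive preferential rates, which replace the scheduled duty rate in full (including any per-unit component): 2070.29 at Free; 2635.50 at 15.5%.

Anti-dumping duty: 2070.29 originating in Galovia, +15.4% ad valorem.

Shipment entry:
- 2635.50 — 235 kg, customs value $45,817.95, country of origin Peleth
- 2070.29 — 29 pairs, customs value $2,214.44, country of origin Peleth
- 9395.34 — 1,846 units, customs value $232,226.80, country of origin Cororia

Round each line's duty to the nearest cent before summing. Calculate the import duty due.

Line 1 (2635.50, Peleth, 235 kg, $45,817.95):
Base rate for 2635.50 is 19% + $1.65/kg.
Origin Peleth qualifies under the Casania–Peleth agreement and 2635.50 is covered: preferential rate 15.5% applies instead.
Duty = $45,817.95 × 15.5% = $7,101.78.
Line 2 (2070.29, Peleth, 29 pairs, $2,214.44):
Base rate for 2070.29 is 29.5%.
Origin Peleth qualifies under the Casania–Peleth agreement and 2070.29 is covered: preferential rate Free applies instead.
The additional-duty order on 2070.29 targets Galovia, not Peleth; it does not apply.
Duty = $2,214.44 × 0% = $0.00.
Line 3 (9395.34, Cororia, 1,846 units, $232,226.80):
Base rate for 9395.34 is 20.5%.
Duty = $232,226.80 × 20.5% = $47,606.49.
Total = $7,101.78 + $0.00 + $47,606.49 = $54,708.27.

$54,708.27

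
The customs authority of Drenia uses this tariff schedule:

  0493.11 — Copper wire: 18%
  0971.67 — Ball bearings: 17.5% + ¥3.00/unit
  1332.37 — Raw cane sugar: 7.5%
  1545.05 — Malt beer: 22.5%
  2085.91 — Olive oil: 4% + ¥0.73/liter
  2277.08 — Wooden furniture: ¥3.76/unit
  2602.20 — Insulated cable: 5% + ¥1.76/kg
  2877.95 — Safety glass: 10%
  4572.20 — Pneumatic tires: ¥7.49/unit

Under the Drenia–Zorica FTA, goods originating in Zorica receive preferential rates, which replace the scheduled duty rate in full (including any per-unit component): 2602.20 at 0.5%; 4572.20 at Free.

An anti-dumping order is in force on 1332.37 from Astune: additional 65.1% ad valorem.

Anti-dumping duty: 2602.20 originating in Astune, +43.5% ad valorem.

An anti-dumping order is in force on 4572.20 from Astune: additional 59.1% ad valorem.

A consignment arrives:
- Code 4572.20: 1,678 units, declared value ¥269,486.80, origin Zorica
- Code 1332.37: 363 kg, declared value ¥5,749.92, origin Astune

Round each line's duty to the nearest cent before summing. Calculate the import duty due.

¥4,174.44

Line 1 (4572.20, Zorica, 1,678 units, ¥269,486.80):
Base rate for 4572.20 is ¥7.49/unit.
Origin Zorica qualifies under the Drenia–Zorica agreement and 4572.20 is covered: preferential rate Free applies instead.
The additional-duty order on 4572.20 targets Astune, not Zorica; it does not apply.
Duty = ¥269,486.80 × 0% = ¥0.00.
Line 2 (1332.37, Astune, 363 kg, ¥5,749.92):
Base rate for 1332.37 is 7.5%.
Additional duty on 1332.37 from Astune: +65.1%. Applied ad valorem rate: 7.5% + 65.1% = 72.6%.
Duty = ¥5,749.92 × 72.6% = ¥4,174.44.
Total = ¥0.00 + ¥4,174.44 = ¥4,174.44.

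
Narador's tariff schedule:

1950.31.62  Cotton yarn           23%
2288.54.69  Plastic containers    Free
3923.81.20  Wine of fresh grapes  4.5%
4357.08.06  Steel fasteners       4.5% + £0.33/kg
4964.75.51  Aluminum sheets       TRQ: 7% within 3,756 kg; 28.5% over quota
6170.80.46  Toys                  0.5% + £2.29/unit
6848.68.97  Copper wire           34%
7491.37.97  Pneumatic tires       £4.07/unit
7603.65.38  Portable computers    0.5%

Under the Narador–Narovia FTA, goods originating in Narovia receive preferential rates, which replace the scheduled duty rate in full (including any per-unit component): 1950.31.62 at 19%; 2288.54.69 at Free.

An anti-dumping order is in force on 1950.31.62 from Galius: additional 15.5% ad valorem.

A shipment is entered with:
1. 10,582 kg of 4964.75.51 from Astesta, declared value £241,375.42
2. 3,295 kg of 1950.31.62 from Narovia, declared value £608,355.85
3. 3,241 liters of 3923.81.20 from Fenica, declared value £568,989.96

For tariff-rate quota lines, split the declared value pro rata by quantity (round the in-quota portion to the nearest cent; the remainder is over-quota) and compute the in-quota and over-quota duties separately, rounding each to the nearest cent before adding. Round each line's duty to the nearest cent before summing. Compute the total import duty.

£191,564.17

Line 1 (4964.75.51, Astesta, 10,582 kg, £241,375.42):
Code 4964.75.51 is under a tariff-rate quota (threshold 3,756 kg). In-quota: 3,756 kg at 7%; over-quota: 6,826 kg at 28.5%.
Pro-rata value split: in-quota = £241,375.42 × 3,756/10,582 = £85,674.36; over-quota = £241,375.42 − £85,674.36 = £155,701.06.
In-quota duty = £85,674.36 × 7% = £5,997.21. Over-quota duty = £155,701.06 × 28.5% = £44,374.80.
Line duty = £5,997.21 + £44,374.80 = £50,372.01.
Line 2 (1950.31.62, Narovia, 3,295 kg, £608,355.85):
Base rate for 1950.31.62 is 23%.
Origin Narovia qualifies under the Narador–Narovia agreement and 1950.31.62 is covered: preferential rate 19% applies instead.
The additional-duty order on 1950.31.62 targets Galius, not Narovia; it does not apply.
Duty = £608,355.85 × 19% = £115,587.61.
Line 3 (3923.81.20, Fenica, 3,241 liters, £568,989.96):
Base rate for 3923.81.20 is 4.5%.
Duty = £568,989.96 × 4.5% = £25,604.55.
Total = £50,372.01 + £115,587.61 + £25,604.55 = £191,564.17.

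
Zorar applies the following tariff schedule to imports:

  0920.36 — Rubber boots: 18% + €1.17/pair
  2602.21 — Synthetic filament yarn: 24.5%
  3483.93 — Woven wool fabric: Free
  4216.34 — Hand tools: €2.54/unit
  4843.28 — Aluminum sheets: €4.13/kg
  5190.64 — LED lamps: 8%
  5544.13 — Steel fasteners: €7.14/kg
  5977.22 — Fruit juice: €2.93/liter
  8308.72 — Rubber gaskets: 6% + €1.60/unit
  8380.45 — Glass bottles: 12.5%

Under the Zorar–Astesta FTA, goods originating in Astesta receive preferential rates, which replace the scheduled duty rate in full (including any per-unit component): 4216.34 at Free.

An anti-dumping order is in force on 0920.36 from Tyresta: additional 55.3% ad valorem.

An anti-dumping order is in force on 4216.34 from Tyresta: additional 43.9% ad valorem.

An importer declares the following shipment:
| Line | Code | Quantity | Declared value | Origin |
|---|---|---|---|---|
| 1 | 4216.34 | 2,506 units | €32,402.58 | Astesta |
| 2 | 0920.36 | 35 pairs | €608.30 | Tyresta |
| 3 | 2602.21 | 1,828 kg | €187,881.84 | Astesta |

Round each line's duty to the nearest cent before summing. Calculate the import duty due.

Line 1 (4216.34, Astesta, 2,506 units, €32,402.58):
Base rate for 4216.34 is €2.54/unit.
Origin Astesta qualifies under the Zorar–Astesta agreement and 4216.34 is covered: preferential rate Free applies instead.
The additional-duty order on 4216.34 targets Tyresta, not Astesta; it does not apply.
Duty = €32,402.58 × 0% = €0.00.
Line 2 (0920.36, Tyresta, 35 pairs, €608.30):
Base rate for 0920.36 is 18% + €1.17/pair.
Additional duty on 0920.36 from Tyresta: +55.3%. Applied ad valorem rate: 18% + 55.3% = 73.3%.
Duty = €608.30 × 73.3% + 35 × €1.17 = €486.83.
Line 3 (2602.21, Astesta, 1,828 kg, €187,881.84):
Base rate for 2602.21 is 24.5%.
Origin Astesta is the FTA partner but 2602.21 is not on the preference list; base rate stands.
Duty = €187,881.84 × 24.5% = €46,031.05.
Total = €0.00 + €486.83 + €46,031.05 = €46,517.88.

€46,517.88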